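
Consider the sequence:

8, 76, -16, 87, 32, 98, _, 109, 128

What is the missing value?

Positions 1, 3, 5, … form one subsequence and positions 2, 4, 6, … form another.
Subsequence A: 8, -16, 32, ?, 128 — multiplying by -2 each time.
Subsequence B: 76, 87, 98, 109 — arithmetic with common difference +11.
So the missing entry in subsequence A is -64.

-64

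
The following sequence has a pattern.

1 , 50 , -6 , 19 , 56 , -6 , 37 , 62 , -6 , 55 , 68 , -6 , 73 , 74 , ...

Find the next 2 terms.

The terms cycle through 3 interleaved subsequences.
Track A = 1, 19, 37, 55, 73: adding 18 each time.
Track B = 50, 56, 62, 68, 74: adding 6 each time.
Track C = -6, -6, -6, -6: the constant sequence -6.
Position 15 falls in track C as its term 5, giving -6.
Position 16 falls in track A as its term 6, giving 91.

-6, 91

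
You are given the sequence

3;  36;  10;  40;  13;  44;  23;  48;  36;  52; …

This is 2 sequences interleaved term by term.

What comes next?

Taking every 2nd term gives 2 separate tracks.
Subsequence A is 3, 10, 13, 23, 36, which is each term equals the sum of the previous two.
Subsequence B is 36, 40, 44, 48, 52, which is arithmetic, step +4.
The 11th slot belongs to subsequence A; its 6th term is 59.

59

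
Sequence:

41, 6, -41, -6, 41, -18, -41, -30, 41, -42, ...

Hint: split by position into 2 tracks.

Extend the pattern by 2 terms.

-41, -54

Split by position mod 2 into 2 tracks.
Stream A: 41, -41, 41, -41, 41. The oscillation 41·(−1)^(n+1).
Stream B: 6, -6, -18, -30, -42. Arithmetic, step −12.
The 11th slot belongs to stream A; its 6th term is -41.
Position 12 → stream B, term 6 = -54.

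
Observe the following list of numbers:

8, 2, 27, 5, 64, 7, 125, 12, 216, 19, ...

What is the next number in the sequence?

343

The terms cycle through 2 interleaved subsequences.
Subsequence A is 8, 27, 64, 125, 216, which is the cubes 2³, 3³, 4³, ….
Subsequence B is 2, 5, 7, 12, 19, which is each term equals the sum of the previous two.
Term 11 comes from subsequence A (its 6th entry): 343.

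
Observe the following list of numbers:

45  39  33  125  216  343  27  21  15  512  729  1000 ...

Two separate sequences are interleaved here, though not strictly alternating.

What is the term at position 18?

Reading positions in blocks of 6 reveals the pattern AAABBB — 2 tracks woven together.
Track A: 45, 39, 33, 27, 21, 15 — subtracting 6 each time.
Track B: 125, 216, 343, 512, 729, 1000 — the cubes 5³, 6³, 7³, ….
Term 18 comes from track B (its 9th entry): 2197.

2197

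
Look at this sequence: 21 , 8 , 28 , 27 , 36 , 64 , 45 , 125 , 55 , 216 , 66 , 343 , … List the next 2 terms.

Odd-indexed and even-indexed terms follow separate rules.
Track A = 21, 28, 36, 45, 55, 66: triangular numbers n(n+1)/2 for n = 6, 7, ….
Track B = 8, 27, 64, 125, 216, 343: the cubes 2³, 3³, 4³, ….
The 13th slot belongs to track A; its 7th term is 78.
Term 14 comes from track B (its 7th entry): 512.

78, 512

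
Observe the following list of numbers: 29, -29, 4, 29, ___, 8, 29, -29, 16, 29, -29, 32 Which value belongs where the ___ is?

Positions follow the repeating pattern AAB; grouping by letter gives 2 tracks.
Track A: 29, -29, 29, ?, 29, -29, 29, -29 — alternating ±29.
Track B: 4, 8, 16, 32 — powers 2^2, 2^3, 2^4, ….
Track A's pattern makes the blank -29.

-29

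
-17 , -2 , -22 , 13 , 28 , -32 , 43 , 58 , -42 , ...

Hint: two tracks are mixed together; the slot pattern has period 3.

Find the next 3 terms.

73, 88, -52

The slot pattern repeats as AAB (period 3), so there are 2 interleaved tracks.
Track A is -17, -2, 13, 28, 43, 58, which is arithmetic, step +15.
Track B is -22, -32, -42, which is arithmetic with common difference −10.
Term 10 comes from track A (its 7th entry): 73.
The 11th slot belongs to track A; its 8th term is 88.
Position 12 falls in track B as its term 4, giving -52.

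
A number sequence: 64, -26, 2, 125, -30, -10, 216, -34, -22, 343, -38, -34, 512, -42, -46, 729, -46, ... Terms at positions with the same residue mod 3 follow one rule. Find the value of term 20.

-50

Split by position mod 3: positions 1, 4, 7, … form one track, and each other residue class forms its own.
Stream A is 64, 125, 216, 343, 512, 729, which is consecutive cubes n³ from n = 4.
Stream B is -26, -30, -34, -38, -42, -46, which is subtracting 4 each time.
Stream C is 2, -10, -22, -34, -46, which is linear: a_n = 14 − 12·n.
The 20th slot belongs to stream B; its 7th term is -50.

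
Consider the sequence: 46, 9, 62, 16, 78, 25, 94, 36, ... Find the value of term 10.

49

Split by position mod 2 into 2 tracks.
Track A: 46, 62, 78, 94 — linear: a_n = 30 + 16·n.
Track B: 9, 16, 25, 36 — consecutive squares n² from n = 3.
The 10th slot belongs to track B; its 5th term is 49.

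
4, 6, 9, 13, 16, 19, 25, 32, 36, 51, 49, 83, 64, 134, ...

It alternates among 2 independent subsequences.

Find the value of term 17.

Taking every 2nd term gives 2 separate tracks.
Subsequence A: 4, 9, 16, 25, 36, 49, 64 (the squares 2², 3², 4², …).
Subsequence B: 6, 13, 19, 32, 51, 83, 134 (each term equals the sum of the previous two).
Term 17 comes from subsequence A (its 9th entry): 100.

100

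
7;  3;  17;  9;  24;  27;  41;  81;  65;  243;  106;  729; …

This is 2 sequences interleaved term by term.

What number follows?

171

Positions 1, 3, 5, … form one subsequence and positions 2, 4, 6, … form another.
Subsequence A: 7, 17, 24, 41, 65, 106 (a Fibonacci-like recurrence a_n = a_{n-1} + a_{n-2}).
Subsequence B: 3, 9, 27, 81, 243, 729 (a geometric progression (common ratio 3)).
The 13th slot belongs to subsequence A; its 7th term is 171.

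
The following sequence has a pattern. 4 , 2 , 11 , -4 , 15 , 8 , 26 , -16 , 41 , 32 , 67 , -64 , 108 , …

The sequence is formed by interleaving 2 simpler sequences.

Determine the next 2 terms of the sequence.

128, 175

The terms cycle through 2 interleaved subsequences.
Track A = 4, 11, 15, 26, 41, 67, 108: each term equals the sum of the previous two.
Track B = 2, -4, 8, -16, 32, -64: geometric, ×-2 each step.
Term 14 comes from track B (its 7th entry): 128.
Position 15 → track A, term 8 = 175.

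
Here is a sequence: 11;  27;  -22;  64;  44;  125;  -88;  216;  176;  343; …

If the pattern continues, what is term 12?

512

Split by position mod 2 into 2 tracks.
Track A: 11, -22, 44, -88, 176 — multiplying by -2 each time.
Track B: 27, 64, 125, 216, 343 — the cubes 3³, 4³, 5³, ….
The 12th slot belongs to track B; its 6th term is 512.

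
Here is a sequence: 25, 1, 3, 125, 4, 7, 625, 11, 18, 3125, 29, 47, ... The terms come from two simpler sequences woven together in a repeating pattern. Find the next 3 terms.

15625, 76, 123

Reading positions in blocks of 3 reveals the pattern ABB — 2 tracks woven together.
Stream A is 25, 125, 625, 3125, which is powers 5^2, 5^3, 5^4, ….
Stream B is 1, 3, 4, 7, 11, 18, 29, 47, which is Fibonacci-style (each term is the sum of the two before it).
The 13th slot belongs to stream A; its 5th term is 15625.
Term 14 comes from stream B (its 9th entry): 76.
Position 15 falls in stream B as its term 10, giving 123.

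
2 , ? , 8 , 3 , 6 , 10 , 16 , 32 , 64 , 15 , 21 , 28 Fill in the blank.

Positions follow the repeating pattern AAABBB; grouping by letter gives 2 tracks.
Track A is 2, ?, 8, 16, 32, 64, which is powers of 2.
Track B is 3, 6, 10, 15, 21, 28, which is triangular numbers starting at T_2.
Track A's pattern makes the blank 4.

4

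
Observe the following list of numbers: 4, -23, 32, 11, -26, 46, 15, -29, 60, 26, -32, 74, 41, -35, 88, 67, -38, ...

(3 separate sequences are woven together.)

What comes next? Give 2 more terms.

Split by position mod 3 into 3 tracks.
Track A: 4, 11, 15, 26, 41, 67 (each term equals the sum of the previous two).
Track B: -23, -26, -29, -32, -35, -38 (arithmetic with common difference −3).
Track C: 32, 46, 60, 74, 88 (arithmetic, step +14).
Position 18 → track C, term 6 = 102.
The 19th slot belongs to track A; its 7th term is 108.

102, 108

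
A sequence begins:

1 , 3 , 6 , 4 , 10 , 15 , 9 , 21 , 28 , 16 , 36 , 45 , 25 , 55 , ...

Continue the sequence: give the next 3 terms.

66, 36, 78

Reading positions in blocks of 3 reveals the pattern ABB — 2 tracks woven together.
Track A: 1, 4, 9, 16, 25 (the squares 1², 2², 3², …).
Track B: 3, 6, 10, 15, 21, 28, 36, 45, 55 (triangular numbers starting at T_2).
Position 15 → track B, term 10 = 66.
Position 16 → track A, term 6 = 36.
Position 17 → track B, term 11 = 78.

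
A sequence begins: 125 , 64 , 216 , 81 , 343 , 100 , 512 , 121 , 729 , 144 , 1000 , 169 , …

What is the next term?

The terms cycle through 2 interleaved subsequences.
Stream A is 125, 216, 343, 512, 729, 1000, which is perfect cubes starting at 5³.
Stream B is 64, 81, 100, 121, 144, 169, which is consecutive squares n² from n = 8.
Position 13 → stream A, term 7 = 1331.

1331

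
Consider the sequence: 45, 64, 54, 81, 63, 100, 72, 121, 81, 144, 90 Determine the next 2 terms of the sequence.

The terms cycle through 2 interleaved subsequences.
Stream A is 45, 54, 63, 72, 81, 90, which is linear: a_n = 36 + 9·n.
Stream B is 64, 81, 100, 121, 144, which is consecutive squares n² from n = 8.
Position 12 falls in stream B as its term 6, giving 169.
Term 13 comes from stream A (its 7th entry): 99.

169, 99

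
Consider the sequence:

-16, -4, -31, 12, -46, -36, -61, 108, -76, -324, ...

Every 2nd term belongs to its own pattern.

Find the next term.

-91

Taking every 2nd term gives 2 separate tracks.
Subsequence A = -16, -31, -46, -61, -76: arithmetic with common difference −15.
Subsequence B = -4, 12, -36, 108, -324: multiplying by -3 each time.
The 11th slot belongs to subsequence A; its 6th term is -91.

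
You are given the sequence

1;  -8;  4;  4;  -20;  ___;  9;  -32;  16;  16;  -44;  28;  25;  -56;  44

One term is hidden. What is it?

12

The terms cycle through 3 interleaved subsequences.
Subsequence A: 1, 4, 9, 16, 25 (consecutive squares n² from n = 1).
Subsequence B: -8, -20, -32, -44, -56 (arithmetic with common difference −12).
Subsequence C: 4, ?, 16, 28, 44 (a Fibonacci-like recurrence a_n = a_{n-1} + a_{n-2}).
Filling subsequence C at index 2 by its rule yields 12.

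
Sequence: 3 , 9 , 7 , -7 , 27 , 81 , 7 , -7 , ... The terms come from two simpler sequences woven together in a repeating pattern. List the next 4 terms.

243, 729, 7, -7

Reading positions in blocks of 4 reveals the pattern AABB — 2 tracks woven together.
Subsequence A = 3, 9, 27, 81: powers of 3.
Subsequence B = 7, -7, 7, -7: the oscillation 7·(−1)^(n+1).
Term 9 comes from subsequence A (its 5th entry): 243.
The 10th slot belongs to subsequence A; its 6th term is 729.
The 11th slot belongs to subsequence B; its 5th term is 7.
The 12th slot belongs to subsequence B; its 6th term is -7.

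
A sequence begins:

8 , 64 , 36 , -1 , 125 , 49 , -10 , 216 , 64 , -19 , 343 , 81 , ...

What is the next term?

-28

The terms cycle through 3 interleaved subsequences.
Stream A is 8, -1, -10, -19, which is arithmetic, step −9.
Stream B is 64, 125, 216, 343, which is consecutive cubes n³ from n = 4.
Stream C is 36, 49, 64, 81, which is perfect squares starting at 6².
The 13th slot belongs to stream A; its 5th term is -28.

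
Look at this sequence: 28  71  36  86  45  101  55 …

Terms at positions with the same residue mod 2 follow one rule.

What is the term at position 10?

Odd-indexed and even-indexed terms follow separate rules.
Subsequence A: 28, 36, 45, 55 — the triangular numbers T_7, T_8, ….
Subsequence B: 71, 86, 101 — arithmetic, step +15.
Position 10 falls in subsequence B as its term 5, giving 131.

131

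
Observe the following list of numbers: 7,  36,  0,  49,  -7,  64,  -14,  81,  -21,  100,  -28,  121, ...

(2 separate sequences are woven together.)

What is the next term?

-35

Taking every 2nd term gives 2 separate tracks.
Track A: 7, 0, -7, -14, -21, -28 — linear: a_n = 14 − 7·n.
Track B: 36, 49, 64, 81, 100, 121 — the squares 6², 7², 8², ….
Position 13 → track A, term 7 = -35.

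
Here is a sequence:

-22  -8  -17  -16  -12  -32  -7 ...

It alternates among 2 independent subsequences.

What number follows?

-64

Split by position mod 2 into 2 tracks.
Track A is -22, -17, -12, -7, which is arithmetic, step +5.
Track B is -8, -16, -32, which is multiplying by 2 each time.
Position 8 falls in track B as its term 4, giving -64.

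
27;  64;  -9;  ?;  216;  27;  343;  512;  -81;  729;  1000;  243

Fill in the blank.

125

The slot pattern repeats as AAB (period 3), so there are 2 interleaved tracks.
Subsequence A: 27, 64, ?, 216, 343, 512, 729, 1000 (the cubes 3³, 4³, 5³, …).
Subsequence B: -9, 27, -81, 243 (geometric with ratio -3).
Filling subsequence A at index 3 by its rule yields 125.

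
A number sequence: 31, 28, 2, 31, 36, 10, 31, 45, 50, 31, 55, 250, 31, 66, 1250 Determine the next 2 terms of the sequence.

31, 78

Split by position mod 3 into 3 tracks.
Subsequence A = 31, 31, 31, 31, 31: the constant sequence 31.
Subsequence B = 28, 36, 45, 55, 66: triangular numbers n(n+1)/2 for n = 7, 8, ….
Subsequence C = 2, 10, 50, 250, 1250: geometric, ×5 each step.
Position 16 falls in subsequence A as its term 6, giving 31.
Position 17 → subsequence B, term 6 = 78.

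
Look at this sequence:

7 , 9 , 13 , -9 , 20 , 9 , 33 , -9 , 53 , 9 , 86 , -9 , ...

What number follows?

139

Split by position mod 2 into 2 tracks.
Track A: 7, 13, 20, 33, 53, 86. Each term equals the sum of the previous two.
Track B: 9, -9, 9, -9, 9, -9. Oscillating between 9 and -9.
The 13th slot belongs to track A; its 7th term is 139.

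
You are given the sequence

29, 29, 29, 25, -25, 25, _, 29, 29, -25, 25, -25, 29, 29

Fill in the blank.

Positions follow the repeating pattern AAABBB; grouping by letter gives 2 tracks.
Track A: 29, 29, 29, ?, 29, 29, 29, 29 — always 29.
Track B: 25, -25, 25, -25, 25, -25 — alternating ±25.
So the missing entry in track A is 29.

29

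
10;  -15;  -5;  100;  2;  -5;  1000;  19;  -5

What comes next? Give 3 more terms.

The terms cycle through 3 interleaved subsequences.
Track A: 10, 100, 1000 — successive powers of 10.
Track B: -15, 2, 19 — arithmetic, step +17.
Track C: -5, -5, -5 — constant -5.
Position 10 falls in track A as its term 4, giving 10000.
Term 11 comes from track B (its 4th entry): 36.
Term 12 comes from track C (its 4th entry): -5.

10000, 36, -5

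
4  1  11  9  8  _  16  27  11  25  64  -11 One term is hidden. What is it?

Read the sequence 3 terms at a time; column i is its own pattern.
Subsequence A: 4, 9, 16, 25. Consecutive squares n² from n = 2.
Subsequence B: 1, 8, 27, 64. Perfect cubes starting at 1³.
Subsequence C: 11, ?, 11, -11. The oscillation 11·(−1)^(n+1).
So the missing entry in subsequence C is -11.

-11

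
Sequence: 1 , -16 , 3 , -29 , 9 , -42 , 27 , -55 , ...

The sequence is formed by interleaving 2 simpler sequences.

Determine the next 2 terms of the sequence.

Taking every 2nd term gives 2 separate tracks.
Track A: 1, 3, 9, 27 (powers of 3).
Track B: -16, -29, -42, -55 (arithmetic with common difference −13).
Term 9 comes from track A (its 5th entry): 81.
Term 10 comes from track B (its 5th entry): -68.

81, -68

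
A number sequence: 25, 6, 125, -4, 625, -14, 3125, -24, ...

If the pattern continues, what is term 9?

Split by position mod 2 into 2 tracks.
Track A is 25, 125, 625, 3125, which is powers 5^2, 5^3, 5^4, ….
Track B is 6, -4, -14, -24, which is subtracting 10 each time.
Term 9 comes from track A (its 5th entry): 15625.

15625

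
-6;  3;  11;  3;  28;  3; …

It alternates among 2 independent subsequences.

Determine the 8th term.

Odd-indexed and even-indexed terms follow separate rules.
Track A is -6, 11, 28, which is adding 17 each time.
Track B is 3, 3, 3, which is the constant sequence 3.
Position 8 → track B, term 4 = 3.

3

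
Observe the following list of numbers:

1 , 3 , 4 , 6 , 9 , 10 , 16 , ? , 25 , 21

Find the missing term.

Split by position mod 2 into 2 tracks.
Track A: 1, 4, 9, 16, 25 — the squares 1², 2², 3², ….
Track B: 3, 6, 10, ?, 21 — triangular numbers starting at T_2.
The gap is track B's term 4; the rule gives 15.

15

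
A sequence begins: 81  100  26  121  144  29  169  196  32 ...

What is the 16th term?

The slot pattern repeats as AAB (period 3), so there are 2 interleaved tracks.
Stream A: 81, 100, 121, 144, 169, 196. The squares 9², 10², 11², ….
Stream B: 26, 29, 32. Arithmetic, step +3.
Position 16 → stream A, term 11 = 361.

361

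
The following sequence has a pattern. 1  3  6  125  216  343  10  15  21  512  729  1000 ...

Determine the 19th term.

Positions follow the repeating pattern AAABBB; grouping by letter gives 2 tracks.
Track A: 1, 3, 6, 10, 15, 21 — triangular numbers starting at T_1.
Track B: 125, 216, 343, 512, 729, 1000 — perfect cubes starting at 5³.
Position 19 falls in track A as its term 10, giving 55.

55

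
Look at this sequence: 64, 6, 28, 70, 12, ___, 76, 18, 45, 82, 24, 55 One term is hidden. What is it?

36

The terms cycle through 3 interleaved subsequences.
Subsequence A is 64, 70, 76, 82, which is adding 6 each time.
Subsequence B is 6, 12, 18, 24, which is adding 6 each time.
Subsequence C is 28, ?, 45, 55, which is triangular numbers starting at T_7.
The gap is subsequence C's term 2; the rule gives 36.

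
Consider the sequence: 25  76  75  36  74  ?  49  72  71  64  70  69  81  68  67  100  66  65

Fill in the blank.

Positions follow the repeating pattern ABB; grouping by letter gives 2 tracks.
Stream A: 25, 36, 49, 64, 81, 100. Perfect squares starting at 5².
Stream B: 76, 75, 74, ?, 72, 71, 70, 69, 68, 67, 66, 65. Arithmetic, step −1.
Filling stream B at index 4 by its rule yields 73.

73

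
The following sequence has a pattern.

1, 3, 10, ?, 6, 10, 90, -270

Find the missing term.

-30

The slot pattern repeats as AABB (period 4), so there are 2 interleaved tracks.
Track A: 1, 3, 6, 10 — triangular numbers starting at T_1.
Track B: 10, ?, 90, -270 — a geometric progression (common ratio -3).
Track B's pattern makes the blank -30.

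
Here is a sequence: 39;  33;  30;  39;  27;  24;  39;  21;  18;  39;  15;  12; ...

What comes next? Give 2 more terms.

Positions follow the repeating pattern ABB; grouping by letter gives 2 tracks.
Track A = 39, 39, 39, 39: always 39.
Track B = 33, 30, 27, 24, 21, 18, 15, 12: linear: a_n = 36 − 3·n.
Position 13 → track A, term 5 = 39.
Position 14 falls in track B as its term 9, giving 9.

39, 9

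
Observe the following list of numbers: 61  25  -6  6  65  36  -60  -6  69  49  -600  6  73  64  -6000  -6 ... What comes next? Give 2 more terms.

77, 81

Read the sequence 4 terms at a time; column i is its own pattern.
Stream A: 61, 65, 69, 73 (adding 4 each time).
Stream B: 25, 36, 49, 64 (consecutive squares n² from n = 5).
Stream C: -6, -60, -600, -6000 (multiplying by 10 each time).
Stream D: 6, -6, 6, -6 (oscillating between 6 and -6).
Position 17 falls in stream A as its term 5, giving 77.
Position 18 → stream B, term 5 = 81.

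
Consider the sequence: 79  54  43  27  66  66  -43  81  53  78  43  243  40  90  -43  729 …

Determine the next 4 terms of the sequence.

27, 102, 43, 2187

Read the sequence 4 terms at a time; column i is its own pattern.
Track A is 79, 66, 53, 40, which is linear: a_n = 92 − 13·n.
Track B is 54, 66, 78, 90, which is arithmetic with common difference +12.
Track C is 43, -43, 43, -43, which is the oscillation 43·(−1)^(n+1).
Track D is 27, 81, 243, 729, which is successive powers of 3.
Position 17 falls in track A as its term 5, giving 27.
Position 18 → track B, term 5 = 102.
Term 19 comes from track C (its 5th entry): 43.
Position 20 falls in track D as its term 5, giving 2187.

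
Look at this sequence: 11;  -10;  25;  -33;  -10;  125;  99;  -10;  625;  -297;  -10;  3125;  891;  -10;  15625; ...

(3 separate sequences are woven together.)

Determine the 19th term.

8019

Split by position mod 3 into 3 tracks.
Track A: 11, -33, 99, -297, 891 (multiplying by -3 each time).
Track B: -10, -10, -10, -10, -10 (the constant sequence -10).
Track C: 25, 125, 625, 3125, 15625 (powers of 5).
The 19th slot belongs to track A; its 7th term is 8019.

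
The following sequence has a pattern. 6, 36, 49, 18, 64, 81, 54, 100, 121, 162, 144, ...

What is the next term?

Positions follow the repeating pattern ABB; grouping by letter gives 2 tracks.
Track A: 6, 18, 54, 162. Multiplying by 3 each time.
Track B: 36, 49, 64, 81, 100, 121, 144. The squares 6², 7², 8², ….
Position 12 falls in track B as its term 8, giving 169.

169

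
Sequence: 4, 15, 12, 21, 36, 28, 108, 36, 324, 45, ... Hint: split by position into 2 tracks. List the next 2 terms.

Odd-indexed and even-indexed terms follow separate rules.
Track A = 4, 12, 36, 108, 324: geometric, ×3 each step.
Track B = 15, 21, 28, 36, 45: triangular numbers n(n+1)/2 for n = 5, 6, ….
Position 11 falls in track A as its term 6, giving 972.
The 12th slot belongs to track B; its 6th term is 55.

972, 55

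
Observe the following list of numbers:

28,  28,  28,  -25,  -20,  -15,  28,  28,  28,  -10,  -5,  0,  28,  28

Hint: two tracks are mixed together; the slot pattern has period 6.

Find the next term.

28

Reading positions in blocks of 6 reveals the pattern AAABBB — 2 tracks woven together.
Track A: 28, 28, 28, 28, 28, 28, 28, 28 — always 28.
Track B: -25, -20, -15, -10, -5, 0 — adding 5 each time.
Position 15 falls in track A as its term 9, giving 28.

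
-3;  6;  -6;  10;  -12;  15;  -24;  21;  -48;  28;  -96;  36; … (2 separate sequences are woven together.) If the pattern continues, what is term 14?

45

Positions 1, 3, 5, … form one subsequence and positions 2, 4, 6, … form another.
Subsequence A is -3, -6, -12, -24, -48, -96, which is multiplying by 2 each time.
Subsequence B is 6, 10, 15, 21, 28, 36, which is triangular numbers n(n+1)/2 for n = 3, 4, ….
Term 14 comes from subsequence B (its 7th entry): 45.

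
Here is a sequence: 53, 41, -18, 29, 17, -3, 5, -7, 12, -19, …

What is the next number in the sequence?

-31

Reading positions in blocks of 3 reveals the pattern AAB — 2 tracks woven together.
Stream A: 53, 41, 29, 17, 5, -7, -19. Arithmetic with common difference −12.
Stream B: -18, -3, 12. Arithmetic, step +15.
Term 11 comes from stream A (its 8th entry): -31.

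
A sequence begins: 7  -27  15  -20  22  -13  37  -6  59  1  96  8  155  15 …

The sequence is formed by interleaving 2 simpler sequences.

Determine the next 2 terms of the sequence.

Taking every 2nd term gives 2 separate tracks.
Track A = 7, 15, 22, 37, 59, 96, 155: a Fibonacci-like recurrence a_n = a_{n-1} + a_{n-2}.
Track B = -27, -20, -13, -6, 1, 8, 15: arithmetic, step +7.
Position 15 falls in track A as its term 8, giving 251.
Position 16 falls in track B as its term 8, giving 22.

251, 22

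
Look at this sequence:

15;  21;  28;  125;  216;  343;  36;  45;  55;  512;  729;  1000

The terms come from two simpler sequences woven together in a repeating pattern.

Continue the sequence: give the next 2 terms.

The slot pattern repeats as AAABBB (period 6), so there are 2 interleaved tracks.
Stream A: 15, 21, 28, 36, 45, 55 — triangular numbers starting at T_5.
Stream B: 125, 216, 343, 512, 729, 1000 — consecutive cubes n³ from n = 5.
Term 13 comes from stream A (its 7th entry): 66.
Position 14 falls in stream A as its term 8, giving 78.

66, 78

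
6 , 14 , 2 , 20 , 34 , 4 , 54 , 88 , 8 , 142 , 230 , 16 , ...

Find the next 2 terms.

Reading positions in blocks of 3 reveals the pattern AAB — 2 tracks woven together.
Track A is 6, 14, 20, 34, 54, 88, 142, 230, which is a Fibonacci-like recurrence a_n = a_{n-1} + a_{n-2}.
Track B is 2, 4, 8, 16, which is powers 2^1, 2^2, 2^3, ….
Position 13 falls in track A as its term 9, giving 372.
Position 14 → track A, term 10 = 602.

372, 602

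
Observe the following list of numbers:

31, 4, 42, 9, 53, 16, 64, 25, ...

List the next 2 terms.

Split by position mod 2 into 2 tracks.
Track A: 31, 42, 53, 64. Adding 11 each time.
Track B: 4, 9, 16, 25. The squares 2², 3², 4², ….
The 9th slot belongs to track A; its 5th term is 75.
Position 10 falls in track B as its term 5, giving 36.

75, 36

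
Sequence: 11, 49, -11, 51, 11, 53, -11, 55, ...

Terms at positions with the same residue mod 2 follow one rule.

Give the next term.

11

The terms cycle through 2 interleaved subsequences.
Track A = 11, -11, 11, -11: the oscillation 11·(−1)^(n+1).
Track B = 49, 51, 53, 55: arithmetic, step +2.
Term 9 comes from track A (its 5th entry): 11.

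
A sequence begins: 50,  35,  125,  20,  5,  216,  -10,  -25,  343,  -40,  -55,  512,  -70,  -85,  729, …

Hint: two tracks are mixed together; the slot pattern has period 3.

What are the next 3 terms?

Reading positions in blocks of 3 reveals the pattern AAB — 2 tracks woven together.
Track A = 50, 35, 20, 5, -10, -25, -40, -55, -70, -85: subtracting 15 each time.
Track B = 125, 216, 343, 512, 729: consecutive cubes n³ from n = 5.
Term 16 comes from track A (its 11th entry): -100.
Position 17 → track A, term 12 = -115.
Term 18 comes from track B (its 6th entry): 1000.

-100, -115, 1000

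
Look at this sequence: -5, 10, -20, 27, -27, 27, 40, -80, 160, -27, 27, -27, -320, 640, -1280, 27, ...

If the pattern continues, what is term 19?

2560

Positions follow the repeating pattern AAABBB; grouping by letter gives 2 tracks.
Track A is -5, 10, -20, 40, -80, 160, -320, 640, -1280, which is geometric with ratio -2.
Track B is 27, -27, 27, -27, 27, -27, 27, which is the oscillation 27·(−1)^(n+1).
Position 19 falls in track A as its term 10, giving 2560.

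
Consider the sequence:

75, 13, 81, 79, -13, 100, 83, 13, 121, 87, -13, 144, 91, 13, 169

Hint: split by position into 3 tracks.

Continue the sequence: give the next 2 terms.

95, -13

The terms cycle through 3 interleaved subsequences.
Track A is 75, 79, 83, 87, 91, which is arithmetic, step +4.
Track B is 13, -13, 13, -13, 13, which is oscillating between 13 and -13.
Track C is 81, 100, 121, 144, 169, which is consecutive squares n² from n = 9.
Term 16 comes from track A (its 6th entry): 95.
Position 17 falls in track B as its term 6, giving -13.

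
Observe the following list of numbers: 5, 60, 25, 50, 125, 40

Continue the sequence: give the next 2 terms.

The terms cycle through 2 interleaved subsequences.
Track A = 5, 25, 125: powers 5^1, 5^2, 5^3, ….
Track B = 60, 50, 40: linear: a_n = 70 − 10·n.
Position 7 falls in track A as its term 4, giving 625.
Position 8 falls in track B as its term 4, giving 30.

625, 30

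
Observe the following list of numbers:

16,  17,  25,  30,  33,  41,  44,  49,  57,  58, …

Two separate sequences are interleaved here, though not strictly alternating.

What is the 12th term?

73

Reading positions in blocks of 3 reveals the pattern ABB — 2 tracks woven together.
Track A is 16, 30, 44, 58, which is linear: a_n = 2 + 14·n.
Track B is 17, 25, 33, 41, 49, 57, which is linear: a_n = 9 + 8·n.
Position 12 falls in track B as its term 8, giving 73.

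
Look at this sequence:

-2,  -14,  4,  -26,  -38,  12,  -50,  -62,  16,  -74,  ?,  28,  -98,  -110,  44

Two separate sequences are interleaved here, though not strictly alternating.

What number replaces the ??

-86

Positions follow the repeating pattern AAB; grouping by letter gives 2 tracks.
Stream A: -2, -14, -26, -38, -50, -62, -74, ?, -98, -110 (arithmetic with common difference −12).
Stream B: 4, 12, 16, 28, 44 (Fibonacci-style (each term is the sum of the two before it)).
The gap is stream A's term 8; the rule gives -86.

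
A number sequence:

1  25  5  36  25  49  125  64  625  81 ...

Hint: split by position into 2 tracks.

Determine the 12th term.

Positions 1, 3, 5, … form one subsequence and positions 2, 4, 6, … form another.
Stream A: 1, 5, 25, 125, 625 — powers of 5.
Stream B: 25, 36, 49, 64, 81 — perfect squares starting at 5².
The 12th slot belongs to stream B; its 6th term is 100.

100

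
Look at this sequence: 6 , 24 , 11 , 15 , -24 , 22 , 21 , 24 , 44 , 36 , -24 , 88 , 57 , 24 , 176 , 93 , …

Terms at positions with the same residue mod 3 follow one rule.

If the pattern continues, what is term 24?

Taking every 3rd term gives 3 separate tracks.
Stream A: 6, 15, 21, 36, 57, 93 — Fibonacci-style (each term is the sum of the two before it).
Stream B: 24, -24, 24, -24, 24 — oscillating between 24 and -24.
Stream C: 11, 22, 44, 88, 176 — geometric, ×2 each step.
Term 24 comes from stream C (its 8th entry): 1408.

1408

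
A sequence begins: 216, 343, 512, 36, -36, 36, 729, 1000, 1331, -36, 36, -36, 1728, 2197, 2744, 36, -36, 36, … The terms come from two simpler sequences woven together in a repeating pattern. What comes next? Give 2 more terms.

3375, 4096

Reading positions in blocks of 6 reveals the pattern AAABBB — 2 tracks woven together.
Stream A is 216, 343, 512, 729, 1000, 1331, 1728, 2197, 2744, which is consecutive cubes n³ from n = 6.
Stream B is 36, -36, 36, -36, 36, -36, 36, -36, 36, which is oscillating between 36 and -36.
Position 19 falls in stream A as its term 10, giving 3375.
Term 20 comes from stream A (its 11th entry): 4096.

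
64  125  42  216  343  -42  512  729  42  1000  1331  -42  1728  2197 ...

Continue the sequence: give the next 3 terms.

42, 2744, 3375

Positions follow the repeating pattern AAB; grouping by letter gives 2 tracks.
Subsequence A is 64, 125, 216, 343, 512, 729, 1000, 1331, 1728, 2197, which is consecutive cubes n³ from n = 4.
Subsequence B is 42, -42, 42, -42, which is the oscillation 42·(−1)^(n+1).
The 15th slot belongs to subsequence B; its 5th term is 42.
The 16th slot belongs to subsequence A; its 11th term is 2744.
Position 17 falls in subsequence A as its term 12, giving 3375.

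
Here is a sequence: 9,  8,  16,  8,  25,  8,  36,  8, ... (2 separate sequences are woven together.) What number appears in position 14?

Split by position mod 2 into 2 tracks.
Subsequence A: 9, 16, 25, 36. The squares 3², 4², 5², ….
Subsequence B: 8, 8, 8, 8. Constant 8.
Position 14 falls in subsequence B as its term 7, giving 8.

8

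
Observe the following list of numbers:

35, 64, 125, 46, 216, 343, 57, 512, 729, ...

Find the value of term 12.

The slot pattern repeats as ABB (period 3), so there are 2 interleaved tracks.
Stream A = 35, 46, 57: adding 11 each time.
Stream B = 64, 125, 216, 343, 512, 729: perfect cubes starting at 4³.
Term 12 comes from stream B (its 8th entry): 1331.

1331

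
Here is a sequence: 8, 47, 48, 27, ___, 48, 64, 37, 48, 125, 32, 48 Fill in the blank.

42

Read the sequence 3 terms at a time; column i is its own pattern.
Track A: 8, 27, 64, 125 — perfect cubes starting at 2³.
Track B: 47, ?, 37, 32 — subtracting 5 each time.
Track C: 48, 48, 48, 48 — constant 48.
Filling track B at index 2 by its rule yields 42.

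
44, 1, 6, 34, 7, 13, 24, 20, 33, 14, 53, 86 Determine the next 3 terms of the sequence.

4, 139, 225

The slot pattern repeats as ABB (period 3), so there are 2 interleaved tracks.
Track A: 44, 34, 24, 14 — subtracting 10 each time.
Track B: 1, 6, 7, 13, 20, 33, 53, 86 — each term equals the sum of the previous two.
Position 13 → track A, term 5 = 4.
Term 14 comes from track B (its 9th entry): 139.
Term 15 comes from track B (its 10th entry): 225.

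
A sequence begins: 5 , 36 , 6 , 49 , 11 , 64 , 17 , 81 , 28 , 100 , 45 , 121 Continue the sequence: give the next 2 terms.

Split by position mod 2 into 2 tracks.
Track A: 5, 6, 11, 17, 28, 45 (a Fibonacci-like recurrence a_n = a_{n-1} + a_{n-2}).
Track B: 36, 49, 64, 81, 100, 121 (the squares 6², 7², 8², …).
The 13th slot belongs to track A; its 7th term is 73.
Position 14 → track B, term 7 = 144.

73, 144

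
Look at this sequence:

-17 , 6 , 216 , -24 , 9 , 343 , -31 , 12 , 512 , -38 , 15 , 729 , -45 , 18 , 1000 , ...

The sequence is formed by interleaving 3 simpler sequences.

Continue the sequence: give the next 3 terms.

Split by position mod 3 into 3 tracks.
Track A: -17, -24, -31, -38, -45. Subtracting 7 each time.
Track B: 6, 9, 12, 15, 18. Arithmetic, step +3.
Track C: 216, 343, 512, 729, 1000. The cubes 6³, 7³, 8³, ….
Term 16 comes from track A (its 6th entry): -52.
Term 17 comes from track B (its 6th entry): 21.
The 18th slot belongs to track C; its 6th term is 1331.

-52, 21, 1331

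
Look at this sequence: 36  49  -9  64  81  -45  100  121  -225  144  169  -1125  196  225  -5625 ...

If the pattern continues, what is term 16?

256

Positions follow the repeating pattern AAB; grouping by letter gives 2 tracks.
Subsequence A is 36, 49, 64, 81, 100, 121, 144, 169, 196, 225, which is perfect squares starting at 6².
Subsequence B is -9, -45, -225, -1125, -5625, which is a geometric progression (common ratio 5).
The 16th slot belongs to subsequence A; its 11th term is 256.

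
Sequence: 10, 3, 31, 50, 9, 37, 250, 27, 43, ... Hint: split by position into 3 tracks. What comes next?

Split by position mod 3: positions 1, 4, 7, … form one track, and each other residue class forms its own.
Track A: 10, 50, 250. A geometric progression (common ratio 5).
Track B: 3, 9, 27. Successive powers of 3.
Track C: 31, 37, 43. Linear: a_n = 25 + 6·n.
Position 10 falls in track A as its term 4, giving 1250.

1250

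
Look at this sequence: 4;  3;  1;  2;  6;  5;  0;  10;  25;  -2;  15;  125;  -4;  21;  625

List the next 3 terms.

-6, 28, 3125

Taking every 3rd term gives 3 separate tracks.
Subsequence A is 4, 2, 0, -2, -4, which is arithmetic with common difference −2.
Subsequence B is 3, 6, 10, 15, 21, which is triangular numbers n(n+1)/2 for n = 2, 3, ….
Subsequence C is 1, 5, 25, 125, 625, which is powers 5^0, 5^1, 5^2, ….
Term 16 comes from subsequence A (its 6th entry): -6.
Position 17 falls in subsequence B as its term 6, giving 28.
The 18th slot belongs to subsequence C; its 6th term is 3125.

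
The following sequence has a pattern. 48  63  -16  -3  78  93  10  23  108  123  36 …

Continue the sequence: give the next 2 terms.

Reading positions in blocks of 4 reveals the pattern AABB — 2 tracks woven together.
Track A: 48, 63, 78, 93, 108, 123 (linear: a_n = 33 + 15·n).
Track B: -16, -3, 10, 23, 36 (arithmetic with common difference +13).
Position 12 falls in track B as its term 6, giving 49.
Position 13 falls in track A as its term 7, giving 138.

49, 138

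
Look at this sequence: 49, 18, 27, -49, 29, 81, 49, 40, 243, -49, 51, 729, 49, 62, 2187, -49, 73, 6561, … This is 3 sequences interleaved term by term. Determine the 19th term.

Taking every 3rd term gives 3 separate tracks.
Stream A: 49, -49, 49, -49, 49, -49 (the oscillation 49·(−1)^(n+1)).
Stream B: 18, 29, 40, 51, 62, 73 (arithmetic with common difference +11).
Stream C: 27, 81, 243, 729, 2187, 6561 (successive powers of 3).
Position 19 → stream A, term 7 = 49.

49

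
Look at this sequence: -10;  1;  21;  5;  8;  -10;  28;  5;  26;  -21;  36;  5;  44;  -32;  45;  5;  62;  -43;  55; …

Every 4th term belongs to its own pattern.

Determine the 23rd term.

66

Split by position mod 4 into 4 tracks.
Track A: -10, 8, 26, 44, 62 (arithmetic, step +18).
Track B: 1, -10, -21, -32, -43 (arithmetic, step −11).
Track C: 21, 28, 36, 45, 55 (triangular numbers starting at T_6).
Track D: 5, 5, 5, 5 (the constant sequence 5).
Position 23 → track C, term 6 = 66.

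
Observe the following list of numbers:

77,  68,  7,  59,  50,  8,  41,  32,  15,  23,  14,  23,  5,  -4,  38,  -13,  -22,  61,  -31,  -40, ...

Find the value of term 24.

160

The slot pattern repeats as AAB (period 3), so there are 2 interleaved tracks.
Track A: 77, 68, 59, 50, 41, 32, 23, 14, 5, -4, -13, -22, -31, -40 (linear: a_n = 86 − 9·n).
Track B: 7, 8, 15, 23, 38, 61 (Fibonacci-style (each term is the sum of the two before it)).
Position 24 falls in track B as its term 8, giving 160.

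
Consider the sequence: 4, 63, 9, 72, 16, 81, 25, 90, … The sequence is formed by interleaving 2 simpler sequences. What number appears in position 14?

Odd-indexed and even-indexed terms follow separate rules.
Track A is 4, 9, 16, 25, which is the squares 2², 3², 4², ….
Track B is 63, 72, 81, 90, which is arithmetic with common difference +9.
Term 14 comes from track B (its 7th entry): 117.

117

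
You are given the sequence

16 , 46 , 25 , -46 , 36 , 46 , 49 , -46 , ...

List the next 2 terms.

Odd-indexed and even-indexed terms follow separate rules.
Stream A is 16, 25, 36, 49, which is the squares 4², 5², 6², ….
Stream B is 46, -46, 46, -46, which is the oscillation 46·(−1)^(n+1).
The 9th slot belongs to stream A; its 5th term is 64.
Position 10 → stream B, term 5 = 46.

64, 46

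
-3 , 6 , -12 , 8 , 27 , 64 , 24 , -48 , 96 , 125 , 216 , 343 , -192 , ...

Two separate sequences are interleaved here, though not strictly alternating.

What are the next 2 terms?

384, -768

Reading positions in blocks of 6 reveals the pattern AAABBB — 2 tracks woven together.
Track A: -3, 6, -12, 24, -48, 96, -192 — geometric with ratio -2.
Track B: 8, 27, 64, 125, 216, 343 — consecutive cubes n³ from n = 2.
Position 14 → track A, term 8 = 384.
The 15th slot belongs to track A; its 9th term is -768.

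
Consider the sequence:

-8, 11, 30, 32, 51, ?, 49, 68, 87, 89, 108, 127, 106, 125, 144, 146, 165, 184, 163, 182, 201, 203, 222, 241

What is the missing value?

70

Reading positions in blocks of 6 reveals the pattern AAABBB — 2 tracks woven together.
Track A = -8, 11, 30, 49, 68, 87, 106, 125, 144, 163, 182, 201: linear: a_n = -27 + 19·n.
Track B = 32, 51, ?, 89, 108, 127, 146, 165, 184, 203, 222, 241: arithmetic, step +19.
Track B's pattern makes the blank 70.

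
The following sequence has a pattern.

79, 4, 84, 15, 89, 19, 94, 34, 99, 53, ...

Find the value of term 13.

Taking every 2nd term gives 2 separate tracks.
Track A: 79, 84, 89, 94, 99 — linear: a_n = 74 + 5·n.
Track B: 4, 15, 19, 34, 53 — a Fibonacci-like recurrence a_n = a_{n-1} + a_{n-2}.
Term 13 comes from track A (its 7th entry): 109.

109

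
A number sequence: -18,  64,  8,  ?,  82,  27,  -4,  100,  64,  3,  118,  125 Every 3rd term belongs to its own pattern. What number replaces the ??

-11

Taking every 3rd term gives 3 separate tracks.
Track A is -18, ?, -4, 3, which is arithmetic with common difference +7.
Track B is 64, 82, 100, 118, which is linear: a_n = 46 + 18·n.
Track C is 8, 27, 64, 125, which is the cubes 2³, 3³, 4³, ….
Filling track A at index 2 by its rule yields -11.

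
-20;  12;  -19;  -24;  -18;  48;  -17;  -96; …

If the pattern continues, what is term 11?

-15

Positions 1, 3, 5, … form one subsequence and positions 2, 4, 6, … form another.
Subsequence A is -20, -19, -18, -17, which is linear: a_n = -21 + n.
Subsequence B is 12, -24, 48, -96, which is multiplying by -2 each time.
The 11th slot belongs to subsequence A; its 6th term is -15.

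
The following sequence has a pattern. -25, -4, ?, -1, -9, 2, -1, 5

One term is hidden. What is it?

-17

The terms cycle through 2 interleaved subsequences.
Subsequence A: -25, ?, -9, -1 (linear: a_n = -33 + 8·n).
Subsequence B: -4, -1, 2, 5 (linear: a_n = -7 + 3·n).
The gap is subsequence A's term 2; the rule gives -17.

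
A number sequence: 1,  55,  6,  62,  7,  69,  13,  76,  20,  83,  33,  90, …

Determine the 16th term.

Positions 1, 3, 5, … form one subsequence and positions 2, 4, 6, … form another.
Subsequence A: 1, 6, 7, 13, 20, 33 — Fibonacci-style (each term is the sum of the two before it).
Subsequence B: 55, 62, 69, 76, 83, 90 — adding 7 each time.
Position 16 → subsequence B, term 8 = 104.

104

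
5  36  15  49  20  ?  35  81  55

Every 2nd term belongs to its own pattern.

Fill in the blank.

Split by position mod 2 into 2 tracks.
Stream A: 5, 15, 20, 35, 55. A Fibonacci-like recurrence a_n = a_{n-1} + a_{n-2}.
Stream B: 36, 49, ?, 81. Consecutive squares n² from n = 6.
Stream B's pattern makes the blank 64.

64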